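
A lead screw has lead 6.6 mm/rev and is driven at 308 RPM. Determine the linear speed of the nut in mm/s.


v = lead * (RPM/60) = 6.6*308/60 = 33.8800

33.8800 mm/s


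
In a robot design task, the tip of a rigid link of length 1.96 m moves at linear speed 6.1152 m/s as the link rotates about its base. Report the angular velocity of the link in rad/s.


omega = v / L = 6.1152 / 1.96 = 3.1200

3.1200 rad/s


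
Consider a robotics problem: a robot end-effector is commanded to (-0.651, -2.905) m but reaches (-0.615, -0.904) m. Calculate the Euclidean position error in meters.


dx = -0.615 - (-0.651) = 0.0360, dy = -0.904 - (-2.905) = 2.0010
err = sqrt(0.001296 + 4.004001) = 2.0013

2.0013 m


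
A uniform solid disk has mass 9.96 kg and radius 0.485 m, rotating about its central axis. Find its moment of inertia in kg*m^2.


I = (1/2)*m*R^2 = 0.5*9.96*0.485^2 = 1.1714

1.1714 kg*m^2


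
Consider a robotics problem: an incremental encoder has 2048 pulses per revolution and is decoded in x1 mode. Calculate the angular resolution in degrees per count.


resolution = 360 / (PPR * 1) = 360 / 2048 = 0.1758

0.1758 degrees


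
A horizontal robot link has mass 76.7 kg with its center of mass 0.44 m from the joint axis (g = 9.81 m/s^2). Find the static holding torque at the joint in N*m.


tau = m*g*L = 76.7 * 9.81 * 0.44 = 331.0679

331.0679 N*m


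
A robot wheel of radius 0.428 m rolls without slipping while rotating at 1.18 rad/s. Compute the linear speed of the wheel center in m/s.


v = omega * r = 1.18 * 0.428 = 0.5050

0.5050 m/s


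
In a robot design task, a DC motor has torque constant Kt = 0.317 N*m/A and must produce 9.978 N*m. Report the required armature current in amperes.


I = tau / Kt = 9.978/0.317 = 31.4763

31.4763 A


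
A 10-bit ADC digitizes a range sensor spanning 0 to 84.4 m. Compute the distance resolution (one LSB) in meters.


res = range / 2^n = 84.4/2^10 = 84.4/1024 = 0.0824

0.0824 m


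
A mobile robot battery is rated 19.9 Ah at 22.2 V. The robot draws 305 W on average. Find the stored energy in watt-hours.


E = capacity * V = 19.9*22.2 = 441.7800

441.7800 Wh


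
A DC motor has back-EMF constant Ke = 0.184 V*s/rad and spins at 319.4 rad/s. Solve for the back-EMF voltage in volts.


V_emf = Ke * omega = 0.184*319.4 = 58.7696

58.7696 V


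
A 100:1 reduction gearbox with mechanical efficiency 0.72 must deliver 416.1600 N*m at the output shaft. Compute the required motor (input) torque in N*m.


tau_in = tau_out / (N * eta) = 416.1600 / (100 * 0.72) = 5.7800

5.7800 N*m


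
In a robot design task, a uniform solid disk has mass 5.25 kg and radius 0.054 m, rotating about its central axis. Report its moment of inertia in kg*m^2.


I = (1/2)*m*R^2 = 0.5*5.25*0.054^2 = 0.0077

0.0077 kg*m^2


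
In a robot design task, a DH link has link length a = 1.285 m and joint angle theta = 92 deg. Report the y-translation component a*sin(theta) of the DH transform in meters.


a*sin(theta) = 1.285*sin(92 deg) = 1.2842

1.2842 m


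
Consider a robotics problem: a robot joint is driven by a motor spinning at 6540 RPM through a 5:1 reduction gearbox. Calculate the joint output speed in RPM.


omega_joint = omega_motor / N = 6540 / 5 = 1308.0000

1308.0000 RPM


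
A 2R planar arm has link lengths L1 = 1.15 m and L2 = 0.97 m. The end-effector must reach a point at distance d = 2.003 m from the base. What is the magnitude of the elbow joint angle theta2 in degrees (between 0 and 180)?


cos(th2) = (d^2 - L1^2 - L2^2)/(2*L1*L2) = (2.003^2 - 1.15^2 - 0.97^2)/(2*1.15*0.97) = 0.78377813
th2 = acos(0.78377813) = 38.3922 deg

38.3922 degrees


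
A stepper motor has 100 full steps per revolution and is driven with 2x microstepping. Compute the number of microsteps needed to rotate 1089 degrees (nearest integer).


step_size = 360/(100*2) = 360/200 = 1.800000 deg
n = 1089/(360/200) = 1089*200/360 = 605

605 steps


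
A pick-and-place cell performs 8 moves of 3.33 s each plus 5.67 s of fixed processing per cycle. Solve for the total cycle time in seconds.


T = 8*3.33 + 5.67 = 32.3100

32.3100 s


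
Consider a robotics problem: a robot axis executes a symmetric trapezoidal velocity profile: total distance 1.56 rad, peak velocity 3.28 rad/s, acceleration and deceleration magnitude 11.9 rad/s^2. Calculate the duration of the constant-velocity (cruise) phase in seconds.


t_acc = v/a = 0.275630 s, d_acc = v^2/(2a) = 0.452034 rad each
d_cruise = 1.56 - 2*0.452034 = 0.655932 rad
t_cruise = d_cruise/v = 0.655932/3.28 = 0.2000

0.2000 s


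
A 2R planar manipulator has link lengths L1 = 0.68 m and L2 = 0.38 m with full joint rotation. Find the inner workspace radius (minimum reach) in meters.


r_min = |L1 - L2| = |0.68 - 0.38| = 0.3000

0.3000 m


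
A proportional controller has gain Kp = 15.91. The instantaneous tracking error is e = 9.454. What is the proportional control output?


u_P = Kp * e = 15.91 * 9.454 = 150.4131

150.4131


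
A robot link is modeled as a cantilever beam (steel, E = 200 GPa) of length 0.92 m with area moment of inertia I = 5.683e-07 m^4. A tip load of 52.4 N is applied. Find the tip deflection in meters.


delta = F*L^3/(3*E*I) = 52.4*0.92^3/(3*2.000e+11*5.683e-07)
      = 40.8032512/340980 = 1.1966e-04

1.1966e-04 m


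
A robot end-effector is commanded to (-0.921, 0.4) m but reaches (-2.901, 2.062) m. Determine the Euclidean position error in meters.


dx = -2.901 - (-0.921) = -1.9800, dy = 2.062 - (0.4) = 1.6620
err = sqrt(3.920400 + 2.762244) = 2.5851

2.5851 m


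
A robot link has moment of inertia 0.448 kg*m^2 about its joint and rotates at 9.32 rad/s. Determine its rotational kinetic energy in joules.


KE = (1/2)*I*omega^2 = 0.5*0.448*9.32^2 = 19.4572

19.4572 J


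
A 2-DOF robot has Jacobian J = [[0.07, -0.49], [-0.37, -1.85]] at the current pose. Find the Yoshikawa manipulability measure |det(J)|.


det(J) = 0.07*-1.85 - (-0.49)*(-0.37) = -0.3108
|det(J)| = 0.3108

0.3108


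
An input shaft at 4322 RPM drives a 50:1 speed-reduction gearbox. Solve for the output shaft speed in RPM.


omega_out = omega_in / N = 4322 / 50 = 86.4400

86.4400 RPM


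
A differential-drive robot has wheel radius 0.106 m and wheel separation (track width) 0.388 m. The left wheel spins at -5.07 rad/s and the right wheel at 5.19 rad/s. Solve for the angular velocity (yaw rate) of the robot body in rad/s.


omega = r*(wR - wL)/L = 0.106*(5.19 - (-5.07))/0.388 = 2.8030

2.8030 rad/s


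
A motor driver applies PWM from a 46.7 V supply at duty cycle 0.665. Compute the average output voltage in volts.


V_avg = V_supply * D = 46.7*0.665 = 31.0555

31.0555 V


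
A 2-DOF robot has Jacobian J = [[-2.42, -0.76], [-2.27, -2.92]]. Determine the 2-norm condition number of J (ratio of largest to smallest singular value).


JJ^T eigenvalues: trace(JJ^T) = 20.1133, det(JJ^T) = det(J)^2 = 28.52841744
s_max^2 = (20.1133 + sqrt(290.43116713))/2 = 18.57767058
s_min^2 = (20.1133 - sqrt(290.43116713))/2 = 1.53562942
kappa = s_max/s_min = sqrt(18.57767058/1.53562942) = 3.4782

3.4782


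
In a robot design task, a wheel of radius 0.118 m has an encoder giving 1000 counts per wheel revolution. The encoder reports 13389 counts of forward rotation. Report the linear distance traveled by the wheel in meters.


revs = 13389/1000 = 13.389000
d = revs * 2*pi*r = 13.389000 * 2*pi*0.118 = 9.9268

9.9268 m


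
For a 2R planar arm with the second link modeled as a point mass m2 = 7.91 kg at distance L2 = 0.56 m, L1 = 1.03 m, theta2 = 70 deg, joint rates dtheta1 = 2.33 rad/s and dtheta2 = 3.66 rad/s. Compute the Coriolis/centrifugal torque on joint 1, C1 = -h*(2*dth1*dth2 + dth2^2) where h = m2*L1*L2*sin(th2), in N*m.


h = m2*L1*L2*sin(th2) = 7.91*1.03*0.56*sin(70 deg) = 4.287336
C1 = -h*(2*2.33*3.66 + 3.66^2) = -4.287336*30.4512 = -130.5545

-130.5545 N*m


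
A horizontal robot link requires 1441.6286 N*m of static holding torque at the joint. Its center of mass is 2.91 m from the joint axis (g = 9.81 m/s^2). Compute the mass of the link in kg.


m = tau / (g*L) = 1441.6286 / (9.81 * 2.91) = 50.5000

50.5000 kg


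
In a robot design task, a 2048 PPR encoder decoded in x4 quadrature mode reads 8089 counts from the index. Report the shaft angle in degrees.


angle = counts * 360 / (PPR*4) = 8089 * 360 / 8192 = 355.4736

355.4736 degrees


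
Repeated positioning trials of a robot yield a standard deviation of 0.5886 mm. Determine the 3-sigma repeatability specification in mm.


repeatability = 3*sigma = 3*0.5886 = 1.7658

1.7658 mm


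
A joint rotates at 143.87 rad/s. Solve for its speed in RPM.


RPM = 143.87 * 60/(2*pi) = 1373.8573

1373.8573 RPM


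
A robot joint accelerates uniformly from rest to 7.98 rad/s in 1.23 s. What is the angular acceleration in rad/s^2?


alpha = delta_omega / t = 7.98 / 1.23 = 6.4878

6.4878 rad/s^2


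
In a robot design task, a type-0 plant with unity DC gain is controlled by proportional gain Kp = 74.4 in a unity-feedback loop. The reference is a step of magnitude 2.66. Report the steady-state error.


e_ss = R/(1 + Kp) = 2.66/(1 + 74.4) = 2.66/75.4000 = 0.0353

0.0353


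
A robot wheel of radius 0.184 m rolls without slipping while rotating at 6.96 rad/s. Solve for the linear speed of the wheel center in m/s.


v = omega * r = 6.96 * 0.184 = 1.2806

1.2806 m/s


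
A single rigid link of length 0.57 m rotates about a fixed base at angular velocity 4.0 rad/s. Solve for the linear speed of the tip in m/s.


v = L*omega = 0.57 * 4.0 = 2.2800

2.2800 m/s


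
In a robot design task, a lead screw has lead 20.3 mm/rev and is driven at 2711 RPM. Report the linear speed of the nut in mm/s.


v = lead * (RPM/60) = 20.3*2711/60 = 917.2217

917.2217 mm/s


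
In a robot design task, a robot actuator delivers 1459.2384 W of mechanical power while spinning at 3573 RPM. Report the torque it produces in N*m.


omega = 3573 * 2*pi/60 = 374.163685 rad/s
tau = P / omega = 1459.2384 / 374.163685 = 3.9000

3.9000 N*m


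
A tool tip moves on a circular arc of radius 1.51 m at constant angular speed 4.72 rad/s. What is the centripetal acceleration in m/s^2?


a_c = omega^2 * r = 4.72^2 * 1.51 = 33.6404

33.6404 m/s^2


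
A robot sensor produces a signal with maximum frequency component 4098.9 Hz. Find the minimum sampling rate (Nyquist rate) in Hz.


f_s,min = 2*f_max = 2*4098.9 = 8197.8000

8197.8000 Hz


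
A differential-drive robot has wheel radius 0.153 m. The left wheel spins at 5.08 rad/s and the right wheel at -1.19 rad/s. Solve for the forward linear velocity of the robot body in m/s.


v = r*(wR + wL)/2 = 0.153*(-1.19 + 5.08)/2 = 0.2976

0.2976 m/s


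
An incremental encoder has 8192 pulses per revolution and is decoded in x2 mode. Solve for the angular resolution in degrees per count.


resolution = 360 / (PPR * 2) = 360 / 16384 = 0.0220

0.0220 degrees


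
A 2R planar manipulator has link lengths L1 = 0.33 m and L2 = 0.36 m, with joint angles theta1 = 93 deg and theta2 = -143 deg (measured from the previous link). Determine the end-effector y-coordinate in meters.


y = L1*sin(th1) + L2*sin(th1+th2) = 0.33*sin(93 deg) + 0.36*sin(-50 deg) = 0.0538

0.0538 m


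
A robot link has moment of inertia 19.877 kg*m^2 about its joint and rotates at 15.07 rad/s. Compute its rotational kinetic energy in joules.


KE = (1/2)*I*omega^2 = 0.5*19.877*15.07^2 = 2257.0820

2257.0820 J


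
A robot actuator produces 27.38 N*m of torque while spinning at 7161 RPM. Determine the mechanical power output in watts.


omega = 7161 * 2*pi/60 = 749.898166 rad/s
P = tau * omega = 27.38 * 749.898166 = 20532.2118

20532.2118 W


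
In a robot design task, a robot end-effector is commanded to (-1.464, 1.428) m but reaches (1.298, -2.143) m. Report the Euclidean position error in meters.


dx = 1.298 - (-1.464) = 2.7620, dy = -2.143 - (1.428) = -3.5710
err = sqrt(7.628644 + 12.752041) = 4.5145

4.5145 m


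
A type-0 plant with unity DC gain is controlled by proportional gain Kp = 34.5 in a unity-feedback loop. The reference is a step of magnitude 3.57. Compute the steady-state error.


e_ss = R/(1 + Kp) = 3.57/(1 + 34.5) = 3.57/35.5000 = 0.1006

0.1006


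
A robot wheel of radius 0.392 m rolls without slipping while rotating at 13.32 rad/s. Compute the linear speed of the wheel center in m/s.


v = omega * r = 13.32 * 0.392 = 5.2214

5.2214 m/s


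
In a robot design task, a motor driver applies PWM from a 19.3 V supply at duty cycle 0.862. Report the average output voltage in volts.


V_avg = V_supply * D = 19.3*0.862 = 16.6366

16.6366 V


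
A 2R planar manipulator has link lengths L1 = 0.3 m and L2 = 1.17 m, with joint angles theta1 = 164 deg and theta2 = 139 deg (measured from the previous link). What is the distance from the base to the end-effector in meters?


x = L1*cos(th1) + L2*cos(th1+th2) = 0.348849
y = L1*sin(th1) + L2*sin(th1+th2) = -0.898553
d = sqrt(x^2 + y^2) = sqrt(0.121696 + 0.807397) = 0.9639

0.9639 m


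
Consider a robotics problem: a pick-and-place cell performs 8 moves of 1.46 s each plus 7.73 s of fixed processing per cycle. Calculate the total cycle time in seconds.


T = 8*1.46 + 7.73 = 19.4100

19.4100 s


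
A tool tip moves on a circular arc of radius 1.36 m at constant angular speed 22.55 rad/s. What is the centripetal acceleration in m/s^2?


a_c = omega^2 * r = 22.55^2 * 1.36 = 691.5634

691.5634 m/s^2


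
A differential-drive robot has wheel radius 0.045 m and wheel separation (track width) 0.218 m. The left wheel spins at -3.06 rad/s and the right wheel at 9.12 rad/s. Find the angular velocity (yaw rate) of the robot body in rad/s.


omega = r*(wR - wL)/L = 0.045*(9.12 - (-3.06))/0.218 = 2.5142

2.5142 rad/s


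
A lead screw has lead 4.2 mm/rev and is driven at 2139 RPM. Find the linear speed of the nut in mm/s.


v = lead * (RPM/60) = 4.2*2139/60 = 149.7300

149.7300 mm/s


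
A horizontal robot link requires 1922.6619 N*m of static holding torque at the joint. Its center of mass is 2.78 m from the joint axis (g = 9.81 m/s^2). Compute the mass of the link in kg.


m = tau / (g*L) = 1922.6619 / (9.81 * 2.78) = 70.5000

70.5000 kg


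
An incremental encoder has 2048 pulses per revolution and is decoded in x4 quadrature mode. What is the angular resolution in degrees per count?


resolution = 360 / (PPR * 4) = 360 / 8192 = 0.0439

0.0439 degrees


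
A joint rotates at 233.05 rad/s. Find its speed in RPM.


RPM = 233.05 * 60/(2*pi) = 2225.4636

2225.4636 RPM


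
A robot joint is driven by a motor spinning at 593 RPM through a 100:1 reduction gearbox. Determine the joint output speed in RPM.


omega_joint = omega_motor / N = 593 / 100 = 5.9300

5.9300 RPM


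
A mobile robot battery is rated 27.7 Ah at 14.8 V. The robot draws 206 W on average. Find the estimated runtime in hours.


E = 27.7*14.8 = 409.9600 Wh
t = E/P = 409.9600/206 = 1.9901

1.9901 hours


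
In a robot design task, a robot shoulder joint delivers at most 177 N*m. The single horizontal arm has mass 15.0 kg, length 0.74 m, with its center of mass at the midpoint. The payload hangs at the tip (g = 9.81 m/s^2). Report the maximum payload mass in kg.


tau_arm = m_arm*g*(L/2) = 15.0*9.81*0.74/2 = 54.4455 N*m
tau_payload = tau_max - tau_arm = 177 - 54.4455 = 122.5545
m_payload = tau_payload / (g*L) = 122.5545 / (9.81*0.74) = 16.8822

16.8822 kg


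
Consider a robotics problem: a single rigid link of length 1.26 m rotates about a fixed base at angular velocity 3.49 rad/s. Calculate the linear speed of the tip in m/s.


v = L*omega = 1.26 * 3.49 = 4.3974

4.3974 m/s


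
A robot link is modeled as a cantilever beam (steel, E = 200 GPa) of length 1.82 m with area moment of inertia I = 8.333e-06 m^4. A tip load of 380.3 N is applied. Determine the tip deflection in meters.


delta = F*L^3/(3*E*I) = 380.3*1.82^3/(3*2.000e+11*8.333e-06)
      = 2292.6644104/4999800 = 4.5855e-04

4.5855e-04 m


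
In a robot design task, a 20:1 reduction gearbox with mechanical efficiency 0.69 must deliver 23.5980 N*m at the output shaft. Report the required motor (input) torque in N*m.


tau_in = tau_out / (N * eta) = 23.5980 / (20 * 0.69) = 1.7100

1.7100 N*m


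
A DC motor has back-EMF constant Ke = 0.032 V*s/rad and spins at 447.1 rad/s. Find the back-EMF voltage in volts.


V_emf = Ke * omega = 0.032*447.1 = 14.3072

14.3072 V


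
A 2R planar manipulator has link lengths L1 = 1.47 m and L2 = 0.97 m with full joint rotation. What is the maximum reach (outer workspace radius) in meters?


r_max = L1 + L2 = 1.47 + 0.97 = 2.4400

2.4400 m


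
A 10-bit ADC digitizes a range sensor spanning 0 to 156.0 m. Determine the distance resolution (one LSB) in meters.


res = range / 2^n = 156.0/2^10 = 156.0/1024 = 0.1523

0.1523 m


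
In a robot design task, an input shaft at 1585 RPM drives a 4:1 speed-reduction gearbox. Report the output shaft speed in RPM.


omega_out = omega_in / N = 1585 / 4 = 396.2500

396.2500 RPM


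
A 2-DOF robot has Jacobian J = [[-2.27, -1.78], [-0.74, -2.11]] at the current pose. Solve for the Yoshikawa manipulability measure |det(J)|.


det(J) = -2.27*-2.11 - (-1.78)*(-0.74) = 3.4725
|det(J)| = 3.4725

3.4725


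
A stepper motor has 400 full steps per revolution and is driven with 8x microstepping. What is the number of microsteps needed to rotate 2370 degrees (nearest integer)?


step_size = 360/(400*8) = 360/3200 = 0.112500 deg
n = 2370/(360/3200) = 2370*3200/360 = 21066.6667 -> 21067

21067 steps


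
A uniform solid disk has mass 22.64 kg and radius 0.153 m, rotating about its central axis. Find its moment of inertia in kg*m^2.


I = (1/2)*m*R^2 = 0.5*22.64*0.153^2 = 0.2650

0.2650 kg*m^2


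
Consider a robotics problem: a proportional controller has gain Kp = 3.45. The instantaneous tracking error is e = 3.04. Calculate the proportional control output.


u_P = Kp * e = 3.45 * 3.04 = 10.4880

10.4880


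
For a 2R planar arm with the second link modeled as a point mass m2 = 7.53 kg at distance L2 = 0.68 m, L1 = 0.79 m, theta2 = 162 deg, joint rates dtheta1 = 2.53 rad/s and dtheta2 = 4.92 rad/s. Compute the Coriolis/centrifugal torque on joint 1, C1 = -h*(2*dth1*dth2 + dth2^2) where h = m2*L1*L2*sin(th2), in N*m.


h = m2*L1*L2*sin(th2) = 7.53*0.79*0.68*sin(162 deg) = 1.250010
C1 = -h*(2*2.53*4.92 + 4.92^2) = -1.250010*49.1016 = -61.3775

-61.3775 N*m


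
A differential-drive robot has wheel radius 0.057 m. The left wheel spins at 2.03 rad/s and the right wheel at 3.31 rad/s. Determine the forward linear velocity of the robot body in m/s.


v = r*(wR + wL)/2 = 0.057*(3.31 + 2.03)/2 = 0.1522

0.1522 m/s


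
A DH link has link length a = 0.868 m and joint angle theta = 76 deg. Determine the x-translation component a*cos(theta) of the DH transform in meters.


a*cos(theta) = 0.868*cos(76 deg) = 0.2100

0.2100 m


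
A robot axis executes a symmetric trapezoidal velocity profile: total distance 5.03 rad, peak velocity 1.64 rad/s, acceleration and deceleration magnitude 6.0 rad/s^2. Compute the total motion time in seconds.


t_acc = v/a = 1.64/6.0 = 0.273333 s
d_acc = v^2/(2a) = 0.224133 rad (each ramp)
d_cruise = 5.03 - 2*0.224133 = 4.581734 rad
t_cruise = 4.581734/1.64 = 2.793740 s
t_total = 2*0.273333 + 2.793740 = 3.3404

3.3404 s


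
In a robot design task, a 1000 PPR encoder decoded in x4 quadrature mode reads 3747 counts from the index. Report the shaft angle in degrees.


angle = counts * 360 / (PPR*4) = 3747 * 360 / 4000 = 337.2300

337.2300 degrees


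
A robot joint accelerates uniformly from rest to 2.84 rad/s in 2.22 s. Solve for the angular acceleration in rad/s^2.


alpha = delta_omega / t = 2.84 / 2.22 = 1.2793

1.2793 rad/s^2


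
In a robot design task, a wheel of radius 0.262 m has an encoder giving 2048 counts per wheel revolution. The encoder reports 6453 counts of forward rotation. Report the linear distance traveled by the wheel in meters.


revs = 6453/2048 = 3.150879
d = revs * 2*pi*r = 3.150879 * 2*pi*0.262 = 5.1870

5.1870 m


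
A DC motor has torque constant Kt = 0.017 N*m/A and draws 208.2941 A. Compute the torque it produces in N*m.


tau = Kt * I = 0.017*208.2941 = 3.5410

3.5410 N*m


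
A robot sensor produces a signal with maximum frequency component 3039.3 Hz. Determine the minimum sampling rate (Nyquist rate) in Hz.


f_s,min = 2*f_max = 2*3039.3 = 6078.6000

6078.6000 Hz


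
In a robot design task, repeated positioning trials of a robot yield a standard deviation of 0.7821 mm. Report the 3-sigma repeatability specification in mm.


repeatability = 3*sigma = 3*0.7821 = 2.3463

2.3463 mm


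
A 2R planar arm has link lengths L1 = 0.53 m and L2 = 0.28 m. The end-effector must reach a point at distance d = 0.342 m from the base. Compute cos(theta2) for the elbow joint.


cos(th2) = (d^2 - L1^2 - L2^2)/(2*L1*L2) = (0.342^2 - 0.53^2 - 0.28^2)/(2*0.53*0.28) = -0.8165

-0.8165


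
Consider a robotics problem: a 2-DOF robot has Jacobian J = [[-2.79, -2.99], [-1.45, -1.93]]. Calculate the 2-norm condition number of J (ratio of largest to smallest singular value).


JJ^T eigenvalues: trace(JJ^T) = 22.5516, det(JJ^T) = det(J)^2 = 1.10082064
s_max^2 = (22.5516 + sqrt(504.17138000))/2 = 22.50268047
s_min^2 = (22.5516 - sqrt(504.17138000))/2 = 0.04891953
kappa = s_max/s_min = sqrt(22.50268047/0.04891953) = 21.4475

21.4475


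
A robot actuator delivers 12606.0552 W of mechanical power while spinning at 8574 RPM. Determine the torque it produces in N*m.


omega = 8574 * 2*pi/60 = 897.867180 rad/s
tau = P / omega = 12606.0552 / 897.867180 = 14.0400

14.0400 N*m


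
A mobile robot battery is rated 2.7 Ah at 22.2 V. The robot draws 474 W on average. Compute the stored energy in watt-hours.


E = capacity * V = 2.7*22.2 = 59.9400

59.9400 Wh


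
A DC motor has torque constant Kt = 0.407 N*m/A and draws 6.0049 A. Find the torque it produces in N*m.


tau = Kt * I = 0.407*6.0049 = 2.4440

2.4440 N*m


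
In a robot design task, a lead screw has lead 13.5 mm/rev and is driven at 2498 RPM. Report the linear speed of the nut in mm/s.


v = lead * (RPM/60) = 13.5*2498/60 = 562.0500

562.0500 mm/s


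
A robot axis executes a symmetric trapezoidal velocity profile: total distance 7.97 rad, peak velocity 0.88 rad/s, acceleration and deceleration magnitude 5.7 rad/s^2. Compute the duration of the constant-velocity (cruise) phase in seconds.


t_acc = v/a = 0.154386 s, d_acc = v^2/(2a) = 0.067930 rad each
d_cruise = 7.97 - 2*0.067930 = 7.834140 rad
t_cruise = d_cruise/v = 7.834140/0.88 = 8.9024

8.9024 s


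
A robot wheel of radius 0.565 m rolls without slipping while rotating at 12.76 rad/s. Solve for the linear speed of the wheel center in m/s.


v = omega * r = 12.76 * 0.565 = 7.2094

7.2094 m/s


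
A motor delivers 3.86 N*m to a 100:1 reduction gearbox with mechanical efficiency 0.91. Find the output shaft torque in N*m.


tau_out = tau_in * N * eta = 3.86 * 100 * 0.91 = 351.2600

351.2600 N*m


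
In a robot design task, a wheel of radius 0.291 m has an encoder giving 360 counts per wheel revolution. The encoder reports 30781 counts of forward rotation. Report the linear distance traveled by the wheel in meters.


revs = 30781/360 = 85.502778
d = revs * 2*pi*r = 85.502778 * 2*pi*0.291 = 156.3339

156.3339 m


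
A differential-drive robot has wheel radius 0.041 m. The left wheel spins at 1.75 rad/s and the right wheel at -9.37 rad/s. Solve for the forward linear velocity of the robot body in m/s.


v = r*(wR + wL)/2 = 0.041*(-9.37 + 1.75)/2 = -0.1562

-0.1562 m/s


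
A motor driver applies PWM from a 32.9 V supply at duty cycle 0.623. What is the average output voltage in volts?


V_avg = V_supply * D = 32.9*0.623 = 20.4967

20.4967 V


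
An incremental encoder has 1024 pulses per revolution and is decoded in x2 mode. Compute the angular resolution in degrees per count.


resolution = 360 / (PPR * 2) = 360 / 2048 = 0.1758

0.1758 degrees


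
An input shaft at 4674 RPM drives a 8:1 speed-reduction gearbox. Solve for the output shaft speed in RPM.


omega_out = omega_in / N = 4674 / 8 = 584.2500

584.2500 RPM


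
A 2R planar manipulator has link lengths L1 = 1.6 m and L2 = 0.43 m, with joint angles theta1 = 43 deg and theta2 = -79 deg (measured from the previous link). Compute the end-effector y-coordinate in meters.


y = L1*sin(th1) + L2*sin(th1+th2) = 1.6*sin(43 deg) + 0.43*sin(-36 deg) = 0.8384

0.8384 m


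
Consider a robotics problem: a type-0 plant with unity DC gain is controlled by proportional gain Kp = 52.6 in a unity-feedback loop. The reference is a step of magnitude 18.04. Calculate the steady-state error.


e_ss = R/(1 + Kp) = 18.04/(1 + 52.6) = 18.04/53.6000 = 0.3366

0.3366


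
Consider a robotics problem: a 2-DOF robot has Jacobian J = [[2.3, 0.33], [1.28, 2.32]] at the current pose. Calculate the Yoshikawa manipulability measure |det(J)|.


det(J) = 2.3*2.32 - (0.33)*(1.28) = 4.9136
|det(J)| = 4.9136

4.9136


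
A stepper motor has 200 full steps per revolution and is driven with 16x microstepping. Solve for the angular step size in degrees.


step = 360/(200*16) = 360/3200 = 0.1125

0.1125 degrees


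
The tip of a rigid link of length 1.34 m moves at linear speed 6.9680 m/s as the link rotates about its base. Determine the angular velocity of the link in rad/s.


omega = v / L = 6.9680 / 1.34 = 5.2000

5.2000 rad/s


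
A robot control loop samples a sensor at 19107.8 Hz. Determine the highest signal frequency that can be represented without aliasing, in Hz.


f_max = f_s/2 = 19107.8/2 = 9553.9000

9553.9000 Hz


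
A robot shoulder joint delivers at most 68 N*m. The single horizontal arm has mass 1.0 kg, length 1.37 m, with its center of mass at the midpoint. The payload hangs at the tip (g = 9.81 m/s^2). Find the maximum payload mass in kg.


tau_arm = m_arm*g*(L/2) = 1.0*9.81*1.37/2 = 6.7199 N*m
tau_payload = tau_max - tau_arm = 68 - 6.7199 = 61.2801
m_payload = tau_payload / (g*L) = 61.2801 / (9.81*1.37) = 4.5596

4.5596 kg


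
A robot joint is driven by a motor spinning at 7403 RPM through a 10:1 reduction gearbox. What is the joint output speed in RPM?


omega_joint = omega_motor / N = 7403 / 10 = 740.3000

740.3000 RPM


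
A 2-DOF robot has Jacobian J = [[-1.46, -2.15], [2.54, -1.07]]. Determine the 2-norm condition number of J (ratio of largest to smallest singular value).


JJ^T eigenvalues: trace(JJ^T) = 14.3506, det(JJ^T) = det(J)^2 = 49.32533824
s_max^2 = (14.3506 + sqrt(8.63836740))/2 = 8.64485498
s_min^2 = (14.3506 - sqrt(8.63836740))/2 = 5.70574502
kappa = s_max/s_min = sqrt(8.64485498/5.70574502) = 1.2309

1.2309


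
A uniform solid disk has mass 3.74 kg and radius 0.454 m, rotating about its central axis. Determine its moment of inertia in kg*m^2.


I = (1/2)*m*R^2 = 0.5*3.74*0.454^2 = 0.3854

0.3854 kg*m^2


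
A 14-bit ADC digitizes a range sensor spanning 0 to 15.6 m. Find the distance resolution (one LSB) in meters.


res = range / 2^n = 15.6/2^14 = 15.6/16384 = 9.5215e-04

9.5215e-04 m


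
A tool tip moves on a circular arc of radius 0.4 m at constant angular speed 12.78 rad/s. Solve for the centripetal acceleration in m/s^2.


a_c = omega^2 * r = 12.78^2 * 0.4 = 65.3314

65.3314 m/s^2


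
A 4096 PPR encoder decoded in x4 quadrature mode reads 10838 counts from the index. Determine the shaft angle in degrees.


angle = counts * 360 / (PPR*4) = 10838 * 360 / 16384 = 238.1396

238.1396 degrees


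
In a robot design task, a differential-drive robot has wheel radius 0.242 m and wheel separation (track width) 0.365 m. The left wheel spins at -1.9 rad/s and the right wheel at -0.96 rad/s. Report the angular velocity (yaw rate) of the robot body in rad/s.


omega = r*(wR - wL)/L = 0.242*(-0.96 - (-1.9))/0.365 = 0.6232

0.6232 rad/s


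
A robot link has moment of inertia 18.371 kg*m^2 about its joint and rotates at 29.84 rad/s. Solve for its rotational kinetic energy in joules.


KE = (1/2)*I*omega^2 = 0.5*18.371*29.84^2 = 8179.0043

8179.0043 J


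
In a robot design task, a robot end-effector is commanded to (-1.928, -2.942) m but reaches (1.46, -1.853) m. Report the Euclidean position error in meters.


dx = 1.46 - (-1.928) = 3.3880, dy = -1.853 - (-2.942) = 1.0890
err = sqrt(11.478544 + 1.185921) = 3.5587

3.5587 m


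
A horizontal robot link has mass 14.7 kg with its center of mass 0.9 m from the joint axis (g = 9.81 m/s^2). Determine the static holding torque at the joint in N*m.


tau = m*g*L = 14.7 * 9.81 * 0.9 = 129.7863

129.7863 N*m


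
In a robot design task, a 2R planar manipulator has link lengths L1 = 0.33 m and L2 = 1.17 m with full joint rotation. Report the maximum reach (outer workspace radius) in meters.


r_max = L1 + L2 = 0.33 + 1.17 = 1.5000

1.5000 m


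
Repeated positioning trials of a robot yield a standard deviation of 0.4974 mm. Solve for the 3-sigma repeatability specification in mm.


repeatability = 3*sigma = 3*0.4974 = 1.4922

1.4922 mm


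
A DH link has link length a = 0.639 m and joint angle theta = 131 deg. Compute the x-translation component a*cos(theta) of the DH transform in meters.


a*cos(theta) = 0.639*cos(131 deg) = -0.4192

-0.4192 m


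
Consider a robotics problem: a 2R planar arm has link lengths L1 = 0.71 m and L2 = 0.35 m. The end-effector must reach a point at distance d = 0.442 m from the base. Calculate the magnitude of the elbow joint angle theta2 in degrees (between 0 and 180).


cos(th2) = (d^2 - L1^2 - L2^2)/(2*L1*L2) = (0.442^2 - 0.71^2 - 0.35^2)/(2*0.71*0.35) = -0.86767807
th2 = acos(-0.86767807) = 150.1899 deg

150.1899 degrees


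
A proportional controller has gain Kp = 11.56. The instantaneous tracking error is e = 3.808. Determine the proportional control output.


u_P = Kp * e = 11.56 * 3.808 = 44.0205

44.0205


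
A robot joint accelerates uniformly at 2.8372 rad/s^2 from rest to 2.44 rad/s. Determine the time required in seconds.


t = delta_omega / alpha = 2.44 / 2.8372 = 0.8600

0.8600 s


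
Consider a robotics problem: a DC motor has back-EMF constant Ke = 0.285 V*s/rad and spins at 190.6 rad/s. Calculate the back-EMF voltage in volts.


V_emf = Ke * omega = 0.285*190.6 = 54.3210

54.3210 V


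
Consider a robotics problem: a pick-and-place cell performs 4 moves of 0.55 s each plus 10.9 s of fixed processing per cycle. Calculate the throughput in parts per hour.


T_cycle = 4*0.55 + 10.9 = 13.1000 s
rate = 3600/T = 274.8092

274.8092 parts/hour


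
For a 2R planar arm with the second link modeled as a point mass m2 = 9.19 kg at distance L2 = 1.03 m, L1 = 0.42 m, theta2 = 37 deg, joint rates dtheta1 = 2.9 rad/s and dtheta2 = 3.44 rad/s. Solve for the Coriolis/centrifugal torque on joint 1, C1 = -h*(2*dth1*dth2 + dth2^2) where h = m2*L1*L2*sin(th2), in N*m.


h = m2*L1*L2*sin(th2) = 9.19*0.42*1.03*sin(37 deg) = 2.392572
C1 = -h*(2*2.9*3.44 + 3.44^2) = -2.392572*31.7856 = -76.0493

-76.0493 N*m


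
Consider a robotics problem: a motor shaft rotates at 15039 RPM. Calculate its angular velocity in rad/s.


omega = 15039 * 2*pi/60 = 1574.8804

1574.8804 rad/s


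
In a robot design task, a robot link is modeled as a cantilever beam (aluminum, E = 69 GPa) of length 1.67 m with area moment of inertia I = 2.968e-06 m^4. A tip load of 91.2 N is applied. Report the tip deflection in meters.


delta = F*L^3/(3*E*I) = 91.2*1.67^3/(3*6.900e+10*2.968e-06)
      = 424.7606256/614376 = 6.9137e-04

6.9137e-04 m


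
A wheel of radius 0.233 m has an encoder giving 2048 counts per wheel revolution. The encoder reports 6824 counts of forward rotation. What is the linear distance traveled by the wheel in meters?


revs = 6824/2048 = 3.332031
d = revs * 2*pi*r = 3.332031 * 2*pi*0.233 = 4.8780

4.8780 m


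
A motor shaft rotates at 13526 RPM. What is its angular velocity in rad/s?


omega = 13526 * 2*pi/60 = 1416.4394

1416.4394 rad/s


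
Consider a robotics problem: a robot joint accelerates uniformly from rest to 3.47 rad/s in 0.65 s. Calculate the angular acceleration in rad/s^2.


alpha = delta_omega / t = 3.47 / 0.65 = 5.3385

5.3385 rad/s^2


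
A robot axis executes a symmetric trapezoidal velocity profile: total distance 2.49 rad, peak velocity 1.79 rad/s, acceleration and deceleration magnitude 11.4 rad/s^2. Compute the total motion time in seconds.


t_acc = v/a = 1.79/11.4 = 0.157018 s
d_acc = v^2/(2a) = 0.140531 rad (each ramp)
d_cruise = 2.49 - 2*0.140531 = 2.208938 rad
t_cruise = 2.208938/1.79 = 1.234044 s
t_total = 2*0.157018 + 1.234044 = 1.5481

1.5481 s


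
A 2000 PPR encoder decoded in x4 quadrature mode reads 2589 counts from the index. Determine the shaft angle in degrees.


angle = counts * 360 / (PPR*4) = 2589 * 360 / 8000 = 116.5050

116.5050 degrees


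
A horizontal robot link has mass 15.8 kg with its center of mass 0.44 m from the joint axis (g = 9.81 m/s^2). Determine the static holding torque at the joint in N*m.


tau = m*g*L = 15.8 * 9.81 * 0.44 = 68.1991

68.1991 N*m


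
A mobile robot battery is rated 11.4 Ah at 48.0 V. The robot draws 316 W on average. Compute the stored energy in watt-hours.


E = capacity * V = 11.4*48.0 = 547.2000

547.2000 Wh


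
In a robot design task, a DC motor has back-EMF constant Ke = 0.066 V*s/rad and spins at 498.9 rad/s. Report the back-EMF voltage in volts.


V_emf = Ke * omega = 0.066*498.9 = 32.9274

32.9274 V


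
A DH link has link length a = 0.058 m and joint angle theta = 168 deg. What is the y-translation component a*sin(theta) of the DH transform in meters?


a*sin(theta) = 0.058*sin(168 deg) = 0.0121

0.0121 m


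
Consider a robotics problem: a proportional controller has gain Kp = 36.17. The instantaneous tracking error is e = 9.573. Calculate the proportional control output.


u_P = Kp * e = 36.17 * 9.573 = 346.2554

346.2554


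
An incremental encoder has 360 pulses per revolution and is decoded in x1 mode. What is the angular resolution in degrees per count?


resolution = 360 / (PPR * 1) = 360 / 360 = 1.0000

1.0000 degrees


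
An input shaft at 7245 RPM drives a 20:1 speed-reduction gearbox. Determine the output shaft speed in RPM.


omega_out = omega_in / N = 7245 / 20 = 362.2500

362.2500 RPM


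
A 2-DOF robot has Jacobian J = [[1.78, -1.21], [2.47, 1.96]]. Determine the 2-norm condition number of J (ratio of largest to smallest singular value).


JJ^T eigenvalues: trace(JJ^T) = 14.5750, det(JJ^T) = det(J)^2 = 41.95800625
s_max^2 = (14.5750 + sqrt(44.59860000))/2 = 10.62660916
s_min^2 = (14.5750 - sqrt(44.59860000))/2 = 3.94839084
kappa = s_max/s_min = sqrt(10.62660916/3.94839084) = 1.6405

1.6405


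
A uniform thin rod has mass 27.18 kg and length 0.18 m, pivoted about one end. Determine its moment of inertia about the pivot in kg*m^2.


I = (1/3)*m*L^2 = (1/3)*27.18*0.18^2 = 0.2935

0.2935 kg*m^2


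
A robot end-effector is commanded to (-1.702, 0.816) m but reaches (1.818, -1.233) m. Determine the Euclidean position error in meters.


dx = 1.818 - (-1.702) = 3.5200, dy = -1.233 - (0.816) = -2.0490
err = sqrt(12.390400 + 4.198401) = 4.0729

4.0729 m


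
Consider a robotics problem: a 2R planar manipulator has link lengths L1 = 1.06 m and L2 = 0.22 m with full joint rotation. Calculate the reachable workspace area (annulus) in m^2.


r_max = L1 + L2 = 1.2800, r_min = |L1 - L2| = 0.8400
A = pi*(r_max^2 - r_min^2) = pi*(1.6384 - 0.7056) = 2.9305

2.9305 m^2


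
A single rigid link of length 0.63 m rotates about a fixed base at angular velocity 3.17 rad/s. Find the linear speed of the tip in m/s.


v = L*omega = 0.63 * 3.17 = 1.9971

1.9971 m/s


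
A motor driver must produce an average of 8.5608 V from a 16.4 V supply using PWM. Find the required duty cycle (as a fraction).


D = V_avg/V_supply = 8.5608/16.4 = 0.5220

0.5220


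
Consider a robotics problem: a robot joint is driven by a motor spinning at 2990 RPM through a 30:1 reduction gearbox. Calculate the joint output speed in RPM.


omega_joint = omega_motor / N = 2990 / 30 = 99.6667

99.6667 RPM


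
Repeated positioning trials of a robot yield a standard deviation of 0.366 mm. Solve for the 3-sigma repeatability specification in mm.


repeatability = 3*sigma = 3*0.366 = 1.0980

1.0980 mm


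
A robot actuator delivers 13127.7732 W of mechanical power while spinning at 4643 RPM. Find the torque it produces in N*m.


omega = 4643 * 2*pi/60 = 486.213823 rad/s
tau = P / omega = 13127.7732 / 486.213823 = 27.0000

27.0000 N*m


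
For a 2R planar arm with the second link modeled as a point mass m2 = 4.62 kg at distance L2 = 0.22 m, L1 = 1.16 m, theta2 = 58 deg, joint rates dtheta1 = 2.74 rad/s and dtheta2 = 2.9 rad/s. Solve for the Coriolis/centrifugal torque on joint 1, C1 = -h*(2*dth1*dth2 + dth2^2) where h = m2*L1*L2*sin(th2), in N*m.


h = m2*L1*L2*sin(th2) = 4.62*1.16*0.22*sin(58 deg) = 0.999869
C1 = -h*(2*2.74*2.9 + 2.9^2) = -0.999869*24.3020 = -24.2988

-24.2988 N*m


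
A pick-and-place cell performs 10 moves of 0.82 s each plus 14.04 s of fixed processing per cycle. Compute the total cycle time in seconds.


T = 10*0.82 + 14.04 = 22.2400

22.2400 s


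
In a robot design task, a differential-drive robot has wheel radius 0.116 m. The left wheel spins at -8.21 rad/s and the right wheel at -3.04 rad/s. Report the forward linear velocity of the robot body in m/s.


v = r*(wR + wL)/2 = 0.116*(-3.04 + -8.21)/2 = -0.6525

-0.6525 m/s


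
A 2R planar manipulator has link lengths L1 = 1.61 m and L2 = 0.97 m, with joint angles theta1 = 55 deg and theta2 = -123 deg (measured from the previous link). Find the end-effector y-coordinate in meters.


y = L1*sin(th1) + L2*sin(th1+th2) = 1.61*sin(55 deg) + 0.97*sin(-68 deg) = 0.4195

0.4195 m


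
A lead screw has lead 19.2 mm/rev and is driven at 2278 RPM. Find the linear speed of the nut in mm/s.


v = lead * (RPM/60) = 19.2*2278/60 = 728.9600

728.9600 mm/s


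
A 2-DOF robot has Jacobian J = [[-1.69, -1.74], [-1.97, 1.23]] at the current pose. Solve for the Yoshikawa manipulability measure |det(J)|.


det(J) = -1.69*1.23 - (-1.74)*(-1.97) = -5.5065
|det(J)| = 5.5065

5.5065


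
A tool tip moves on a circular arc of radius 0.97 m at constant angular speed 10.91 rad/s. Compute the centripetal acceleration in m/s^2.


a_c = omega^2 * r = 10.91^2 * 0.97 = 115.4573

115.4573 m/s^2


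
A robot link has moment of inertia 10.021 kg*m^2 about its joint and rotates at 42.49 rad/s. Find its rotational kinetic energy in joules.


KE = (1/2)*I*omega^2 = 0.5*10.021*42.49^2 = 9045.9572

9045.9572 J


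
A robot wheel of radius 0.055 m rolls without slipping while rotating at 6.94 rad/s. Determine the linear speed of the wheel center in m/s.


v = omega * r = 6.94 * 0.055 = 0.3817

0.3817 m/s


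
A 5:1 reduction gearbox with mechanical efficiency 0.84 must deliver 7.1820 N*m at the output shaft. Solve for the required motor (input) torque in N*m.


tau_in = tau_out / (N * eta) = 7.1820 / (5 * 0.84) = 1.7100

1.7100 N*m


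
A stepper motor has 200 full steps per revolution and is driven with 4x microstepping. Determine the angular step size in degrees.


step = 360/(200*4) = 360/800 = 0.4500

0.4500 degrees


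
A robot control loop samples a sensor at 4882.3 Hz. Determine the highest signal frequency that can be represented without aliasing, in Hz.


f_max = f_s/2 = 4882.3/2 = 2441.1500

2441.1500 Hz
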